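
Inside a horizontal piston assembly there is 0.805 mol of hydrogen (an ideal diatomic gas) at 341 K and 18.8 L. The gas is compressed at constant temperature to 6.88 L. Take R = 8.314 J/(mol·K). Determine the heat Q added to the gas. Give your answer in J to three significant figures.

Isothermal ⇒ ΔU = 0, so Q = W = nRT ln(V₂/V₁).
Q = (0.805)(8.314)(341) ln(6.88/18.8) = 2282 × -1.005 = -2294 J.

Q ≈ -2290 J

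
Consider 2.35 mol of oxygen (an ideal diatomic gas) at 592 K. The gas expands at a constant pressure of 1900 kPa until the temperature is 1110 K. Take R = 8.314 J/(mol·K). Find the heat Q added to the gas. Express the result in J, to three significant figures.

Isobaric: W = nRΔT = (2.35)(8.314)(518) = 10121 J.
ΔU = nCᵥΔT with Cᵥ = 5R/2: ΔU = (2.35)(20.79)(518) = 25302 J.
Q = ΔU + W = 25302 + 10121 = 35422 J.

Q ≈ 35400 J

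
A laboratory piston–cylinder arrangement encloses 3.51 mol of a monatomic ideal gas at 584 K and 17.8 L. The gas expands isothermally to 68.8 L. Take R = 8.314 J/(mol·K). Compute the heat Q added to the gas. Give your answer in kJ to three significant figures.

Isothermal ⇒ ΔU = 0, so Q = W = nRT ln(V₂/V₁).
Q = (3.51)(8.314)(584) ln(68.8/17.8) = 17042 × 1.352 = 23041 J.

Q ≈ 23.0 kJ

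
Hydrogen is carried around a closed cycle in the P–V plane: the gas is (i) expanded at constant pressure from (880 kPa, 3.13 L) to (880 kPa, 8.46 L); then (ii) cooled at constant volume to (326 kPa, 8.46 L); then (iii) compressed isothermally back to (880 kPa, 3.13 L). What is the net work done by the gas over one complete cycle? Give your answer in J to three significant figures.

W_net ≈ 1950 J

Leg (i): W = PΔV = (880)(8.46 − 3.13) = 4690 J.
Leg (ii): W = 0.
Leg (iii): W = PᵢVᵢ ln(V_f/Vᵢ) = (2758) ln(3.13/8.46) = -2742 J.
W_net = 4690 − 2742 = 1948 J.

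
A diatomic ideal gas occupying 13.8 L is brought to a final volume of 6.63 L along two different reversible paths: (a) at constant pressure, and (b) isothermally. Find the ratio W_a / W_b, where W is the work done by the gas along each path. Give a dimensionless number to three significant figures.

W_a / W_b ≈ 0.709

Path (a) isobaric: W = P₁(V₂ − V₁) → W_a/(P₁V₁) = -0.5196.
Path (b) isothermal: W = P₁V₁ ln(V₂/V₁) → W_b/(P₁V₁) = -0.7331.
W_a / W_b = -0.5196 / -0.7331 = 0.7088.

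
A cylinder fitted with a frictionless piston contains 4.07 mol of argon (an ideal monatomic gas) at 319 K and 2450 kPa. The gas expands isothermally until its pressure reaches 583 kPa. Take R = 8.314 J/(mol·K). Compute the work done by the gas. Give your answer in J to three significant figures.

Isothermal process: W = nRT ln(V₂/V₁) = nRT ln(P₁/P₂).
W = (4.07)(8.314)(319) × ln(2450/583)
  = 10794 × ln(4.202) = 10794 × 1.436
W_by_gas = 15497 J.

W ≈ 15500 J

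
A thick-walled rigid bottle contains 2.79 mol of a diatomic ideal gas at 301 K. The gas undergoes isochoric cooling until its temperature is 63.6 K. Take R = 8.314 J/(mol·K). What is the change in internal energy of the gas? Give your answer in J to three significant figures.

ΔU ≈ -13800 J

Constant volume ⇒ W = 0, so Q = ΔU = nCᵥΔT with Cᵥ = 5R/2 = 20.79 J/(mol·K).
ΔU = (2.79)(20.79)(63.6 − 301) = -13767 J.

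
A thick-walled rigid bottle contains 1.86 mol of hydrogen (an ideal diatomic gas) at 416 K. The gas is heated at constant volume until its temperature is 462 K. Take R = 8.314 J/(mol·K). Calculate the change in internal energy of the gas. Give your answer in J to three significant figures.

ΔU ≈ 1780 J

Constant volume ⇒ W = 0, so Q = ΔU = nCᵥΔT with Cᵥ = 5R/2 = 20.79 J/(mol·K).
ΔU = (1.86)(20.79)(462 − 416) = 1778 J.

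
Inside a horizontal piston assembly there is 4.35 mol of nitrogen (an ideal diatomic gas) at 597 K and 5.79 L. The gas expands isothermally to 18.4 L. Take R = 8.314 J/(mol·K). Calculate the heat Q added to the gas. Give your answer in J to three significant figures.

Isothermal ⇒ ΔU = 0, so Q = W = nRT ln(V₂/V₁).
Q = (4.35)(8.314)(597) ln(18.4/5.79) = 21591 × 1.156 = 24964 J.

Q ≈ 25000 J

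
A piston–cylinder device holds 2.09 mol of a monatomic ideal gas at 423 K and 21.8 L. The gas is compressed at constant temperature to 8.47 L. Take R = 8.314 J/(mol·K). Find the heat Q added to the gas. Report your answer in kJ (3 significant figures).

Q ≈ -6.95 kJ

Isothermal ⇒ ΔU = 0, so Q = W = nRT ln(V₂/V₁).
Q = (2.09)(8.314)(423) ln(8.47/21.8) = 7350 × -0.9454 = -6949 J.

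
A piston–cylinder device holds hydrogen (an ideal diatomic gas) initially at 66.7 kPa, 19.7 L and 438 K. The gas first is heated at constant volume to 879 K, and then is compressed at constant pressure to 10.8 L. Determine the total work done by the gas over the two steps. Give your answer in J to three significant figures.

Step 1 (isochoric): W = 0 (constant volume).
After step 1: P = 133.9 kPa (V unchanged).
Step 2 (isobaric): W = PΔV = (133.9 kPa)(10.8 − 19.7 L) = -1191 J.
W_total = 0 − 1191 = -1191 J.

W_total ≈ -1190 J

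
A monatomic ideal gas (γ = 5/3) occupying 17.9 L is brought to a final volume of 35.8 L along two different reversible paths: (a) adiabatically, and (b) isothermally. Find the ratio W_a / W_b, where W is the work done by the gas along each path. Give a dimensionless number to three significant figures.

W_a / W_b ≈ 0.801

Path (a) adiabatic: W = P₁V₁(1 − (V₁/V₂)^(γ−1))/(γ−1) → W_a/(P₁V₁) = 0.5551.
Path (b) isothermal: W = P₁V₁ ln(V₂/V₁) → W_b/(P₁V₁) = 0.6931.
W_a / W_b = 0.5551 / 0.6931 = 0.8008.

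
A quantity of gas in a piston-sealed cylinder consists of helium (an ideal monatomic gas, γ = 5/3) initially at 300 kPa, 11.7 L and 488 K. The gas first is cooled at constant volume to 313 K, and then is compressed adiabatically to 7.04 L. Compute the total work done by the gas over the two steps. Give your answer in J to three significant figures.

Step 1 (isochoric): W = 0 (constant volume).
After step 1: P = 192.4 kPa (V unchanged).
Step 2 (adiabatic): W = (P₁V₁ − P₂V₂)/(γ−1) = (2251 − 3159)/0.667 = -1361 J.
W_total = 0 − 1361 = -1361 J.

W_total ≈ -1360 J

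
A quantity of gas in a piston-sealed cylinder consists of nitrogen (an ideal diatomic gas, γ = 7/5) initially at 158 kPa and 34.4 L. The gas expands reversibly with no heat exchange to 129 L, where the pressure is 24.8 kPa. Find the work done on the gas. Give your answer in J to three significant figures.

W ≈ -5590 J

Adiabatic: W = (P₁V₁ − P₂V₂)/(γ − 1) with γ = 7/5.
P₁V₁ = 5435 J, P₂V₂ = 3199 J.
W = (5435 − 3199) / 0.4 = 5590 J.
Work on gas = −W_by = -5590 J.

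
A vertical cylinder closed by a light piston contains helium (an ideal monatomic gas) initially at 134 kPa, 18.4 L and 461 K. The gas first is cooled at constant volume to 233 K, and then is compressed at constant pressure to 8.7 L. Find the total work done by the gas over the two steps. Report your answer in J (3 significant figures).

W_total ≈ -657 J

Step 1 (isochoric): W = 0 (constant volume).
After step 1: P = 67.73 kPa (V unchanged).
Step 2 (isobaric): W = PΔV = (67.73 kPa)(8.7 − 18.4 L) = -656.9 J.
W_total = 0 − 656.9 = -656.9 J.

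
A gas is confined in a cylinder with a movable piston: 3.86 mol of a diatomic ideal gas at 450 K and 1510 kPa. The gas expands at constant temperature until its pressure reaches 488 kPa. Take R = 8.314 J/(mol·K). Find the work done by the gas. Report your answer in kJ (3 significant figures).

Isothermal process: W = nRT ln(V₂/V₁) = nRT ln(P₁/P₂).
W = (3.86)(8.314)(450) × ln(1510/488)
  = 14441 × ln(3.094) = 14441 × 1.13
W_by_gas = 16312 J.

W ≈ 16.3 kJ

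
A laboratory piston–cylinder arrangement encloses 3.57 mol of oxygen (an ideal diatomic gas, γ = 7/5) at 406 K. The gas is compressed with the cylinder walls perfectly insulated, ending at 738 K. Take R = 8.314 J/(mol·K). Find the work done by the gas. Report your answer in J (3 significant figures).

W ≈ -24600 J

Adiabatic ⇒ Q = 0, so W_by = −ΔU = nCᵥ(T₁ − T₂).
Cᵥ = 5R/2 = 20.79 J/(mol·K).
W = (3.57)(20.79)(406 − 738) = -24635 J.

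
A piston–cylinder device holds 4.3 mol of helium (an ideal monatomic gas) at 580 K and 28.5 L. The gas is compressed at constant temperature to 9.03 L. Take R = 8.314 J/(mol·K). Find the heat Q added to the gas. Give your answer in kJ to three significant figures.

Q ≈ -23.8 kJ

Isothermal ⇒ ΔU = 0, so Q = W = nRT ln(V₂/V₁).
Q = (4.3)(8.314)(580) ln(9.03/28.5) = 20735 × -1.149 = -23832 J.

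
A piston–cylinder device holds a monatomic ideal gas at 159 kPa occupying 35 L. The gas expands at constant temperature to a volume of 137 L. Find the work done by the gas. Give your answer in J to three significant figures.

Isothermal: W = nRT ln(V₂/V₁) = P₁V₁ ln(V₂/V₁).
P₁V₁ = (159 kPa)(35 L) = 5565 J.
W = 5565 × ln(137/35) = 5565 × 1.365
W_by_gas = 7594 J.

W ≈ 7590 J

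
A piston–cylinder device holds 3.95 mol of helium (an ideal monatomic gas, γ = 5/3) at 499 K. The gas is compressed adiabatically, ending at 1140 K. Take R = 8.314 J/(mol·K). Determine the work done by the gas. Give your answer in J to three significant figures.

Adiabatic ⇒ Q = 0, so W_by = −ΔU = nCᵥ(T₁ − T₂).
Cᵥ = 3R/2 = 12.47 J/(mol·K).
W = (3.95)(12.47)(499 − 1140) = -31576 J.

W ≈ -31600 J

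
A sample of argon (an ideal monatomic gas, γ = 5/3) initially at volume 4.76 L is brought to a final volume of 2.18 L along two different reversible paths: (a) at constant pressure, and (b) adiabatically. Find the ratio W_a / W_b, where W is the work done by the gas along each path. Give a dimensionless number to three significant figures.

Path (a) isobaric: W = P₁(V₂ − V₁) → W_a/(P₁V₁) = -0.542.
Path (b) adiabatic: W = P₁V₁(1 − (V₁/V₂)^(γ−1))/(γ−1) → W_b/(P₁V₁) = -1.025.
W_a / W_b = -0.542 / -1.025 = 0.529.

W_a / W_b ≈ 0.529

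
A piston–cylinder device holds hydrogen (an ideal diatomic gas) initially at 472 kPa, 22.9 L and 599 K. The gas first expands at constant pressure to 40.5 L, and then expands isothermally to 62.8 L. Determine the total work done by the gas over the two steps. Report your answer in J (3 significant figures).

Step 1 (isobaric): W = PΔV = (472 kPa)(40.5 − 22.9 L) = 8307 J.
After step 1: P = 472 kPa, V = 40.5 L, T = 1059 K.
Step 2 (isothermal): W = P₁V₁ ln(V₂/V₁) = (19116) ln(62.8/40.5) = 8385 J.
W_total = 8307 + 8385 = 16692 J.

W_total ≈ 16700 J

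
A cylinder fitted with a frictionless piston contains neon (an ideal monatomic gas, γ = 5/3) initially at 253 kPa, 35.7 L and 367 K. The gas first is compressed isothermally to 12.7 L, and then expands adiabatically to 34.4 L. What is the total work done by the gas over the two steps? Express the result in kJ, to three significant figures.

Step 1 (isothermal): W = P₁V₁ ln(V₂/V₁) = (9032) ln(12.7/35.7) = -9335 J.
After step 1: P = 711.2 kPa, V = 12.7 L, T = 367 K.
Step 2 (adiabatic): W = (P₁V₁ − P₂V₂)/(γ−1) = (9032 − 4648)/0.667 = 6576 J.
W_total = -9335 + 6576 = -2759 J.

W_total ≈ -2.76 kJ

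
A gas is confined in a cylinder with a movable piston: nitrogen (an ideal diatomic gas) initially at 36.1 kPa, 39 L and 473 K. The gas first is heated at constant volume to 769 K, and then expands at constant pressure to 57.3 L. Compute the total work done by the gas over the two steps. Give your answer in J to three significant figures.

W_total ≈ 1070 J

Step 1 (isochoric): W = 0 (constant volume).
After step 1: P = 58.69 kPa (V unchanged).
Step 2 (isobaric): W = PΔV = (58.69 kPa)(57.3 − 39 L) = 1074 J.
W_total = 0 + 1074 = 1074 J.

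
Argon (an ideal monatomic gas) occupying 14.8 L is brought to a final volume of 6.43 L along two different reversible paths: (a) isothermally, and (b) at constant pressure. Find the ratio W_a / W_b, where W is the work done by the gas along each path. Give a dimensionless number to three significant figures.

Path (a) isothermal: W = P₁V₁ ln(V₂/V₁) → W_a/(P₁V₁) = -0.8337.
Path (b) isobaric: W = P₁(V₂ − V₁) → W_b/(P₁V₁) = -0.5655.
W_a / W_b = -0.8337 / -0.5655 = 1.474.

W_a / W_b ≈ 1.47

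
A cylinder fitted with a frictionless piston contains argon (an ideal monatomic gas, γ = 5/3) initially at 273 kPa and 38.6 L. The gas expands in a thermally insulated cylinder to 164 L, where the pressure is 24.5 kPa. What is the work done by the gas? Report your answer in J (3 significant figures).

Adiabatic: W = (P₁V₁ − P₂V₂)/(γ − 1) with γ = 5/3.
P₁V₁ = 10538 J, P₂V₂ = 4018 J.
W = (10538 − 4018) / 0.6667 = 9780 J.

W ≈ 9780 J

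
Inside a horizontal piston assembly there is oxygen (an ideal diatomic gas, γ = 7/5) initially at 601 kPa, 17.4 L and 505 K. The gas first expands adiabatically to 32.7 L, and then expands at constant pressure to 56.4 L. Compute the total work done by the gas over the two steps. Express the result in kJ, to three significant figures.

W_total ≈ 11.7 kJ

Step 1 (adiabatic): W = (P₁V₁ − P₂V₂)/(γ−1) = (10457 − 8125)/0.4 = 5831 J.
After step 1: P = 248.5 kPa, V = 32.7 L, T = 392.4 K.
Step 2 (isobaric): W = PΔV = (248.5 kPa)(56.4 − 32.7 L) = 5889 J.
W_total = 5831 + 5889 = 11720 J.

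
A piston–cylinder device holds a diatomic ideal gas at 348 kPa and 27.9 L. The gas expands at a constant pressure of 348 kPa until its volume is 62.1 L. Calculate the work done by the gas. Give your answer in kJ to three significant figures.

Isobaric: W = P ΔV.
W = (348 kPa)(62.1 − 27.9 L) = (348)(34.2) = 11902 J.

W ≈ 11.9 kJ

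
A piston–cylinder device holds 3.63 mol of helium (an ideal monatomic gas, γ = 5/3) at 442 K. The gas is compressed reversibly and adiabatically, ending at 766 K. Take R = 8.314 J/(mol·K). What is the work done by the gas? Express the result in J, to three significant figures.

Adiabatic ⇒ Q = 0, so W_by = −ΔU = nCᵥ(T₁ − T₂).
Cᵥ = 3R/2 = 12.47 J/(mol·K).
W = (3.63)(12.47)(442 − 766) = -14667 J.

W ≈ -14700 J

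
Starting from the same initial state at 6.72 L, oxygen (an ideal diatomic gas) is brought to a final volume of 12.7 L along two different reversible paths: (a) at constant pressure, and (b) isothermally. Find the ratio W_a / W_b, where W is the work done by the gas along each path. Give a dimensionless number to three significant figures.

W_a / W_b ≈ 1.40

Path (a) isobaric: W = P₁(V₂ − V₁) → W_a/(P₁V₁) = 0.8899.
Path (b) isothermal: W = P₁V₁ ln(V₂/V₁) → W_b/(P₁V₁) = 0.6365.
W_a / W_b = 0.8899 / 0.6365 = 1.398.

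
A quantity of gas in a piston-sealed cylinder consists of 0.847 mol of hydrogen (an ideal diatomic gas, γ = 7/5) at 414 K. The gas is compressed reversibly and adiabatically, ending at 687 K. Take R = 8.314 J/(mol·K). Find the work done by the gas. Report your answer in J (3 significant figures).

W ≈ -4810 J

Adiabatic ⇒ Q = 0, so W_by = −ΔU = nCᵥ(T₁ − T₂).
Cᵥ = 5R/2 = 20.79 J/(mol·K).
W = (0.847)(20.79)(414 − 687) = -4806 J.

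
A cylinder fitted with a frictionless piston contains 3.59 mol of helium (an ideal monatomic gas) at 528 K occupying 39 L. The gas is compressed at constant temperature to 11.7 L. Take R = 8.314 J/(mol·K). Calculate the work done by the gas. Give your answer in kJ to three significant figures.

W ≈ -19.0 kJ

Isothermal: W = nRT ln(V₂/V₁).
W = (3.59)(8.314)(528) × ln(11.7/39)
  = 15759 × -1.204
W_by_gas = -18974 J.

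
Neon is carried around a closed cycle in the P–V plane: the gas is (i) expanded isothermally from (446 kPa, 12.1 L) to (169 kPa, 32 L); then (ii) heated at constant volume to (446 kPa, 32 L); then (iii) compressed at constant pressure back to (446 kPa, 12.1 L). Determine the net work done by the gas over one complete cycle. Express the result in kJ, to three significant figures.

Leg (i): W = PᵢVᵢ ln(V_f/Vᵢ) = (5397) ln(32/12.1) = 5248 J.
Leg (ii): W = 0.
Leg (iii): W = PΔV = (446)(12.1 − 32) = -8875 J.
W_net = 5248 − 8875 = -3627 J.

W_net ≈ -3.63 kJ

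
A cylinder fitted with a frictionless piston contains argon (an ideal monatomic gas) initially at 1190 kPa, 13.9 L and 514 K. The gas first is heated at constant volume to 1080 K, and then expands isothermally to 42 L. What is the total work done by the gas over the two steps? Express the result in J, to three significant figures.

W_total ≈ 38400 J

Step 1 (isochoric): W = 0 (constant volume).
After step 1: P = 2500 kPa (V unchanged).
Step 2 (isothermal): W = P₁V₁ ln(V₂/V₁) = (34755) ln(42/13.9) = 38432 J.
W_total = 0 + 38432 = 38432 J.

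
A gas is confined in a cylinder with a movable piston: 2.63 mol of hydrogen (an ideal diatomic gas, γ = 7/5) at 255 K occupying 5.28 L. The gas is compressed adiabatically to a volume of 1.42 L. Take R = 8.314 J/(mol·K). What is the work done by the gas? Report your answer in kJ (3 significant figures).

W ≈ -9.63 kJ

Adiabatic: TV^(γ−1) = const with γ = 7/5.
T₂ = T₁ (V₁/V₂)^(γ−1) = 255 × (5.28/1.42)^0.4 = 255 × 1.691 = 431.2 K.
W_by = nCᵥ(T₁ − T₂) = (2.63)(20.79)(255 − 431.2) = -9632 J.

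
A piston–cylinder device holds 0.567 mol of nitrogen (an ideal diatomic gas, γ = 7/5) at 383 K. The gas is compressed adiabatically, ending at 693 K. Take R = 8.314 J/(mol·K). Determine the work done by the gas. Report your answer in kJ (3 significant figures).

Adiabatic ⇒ Q = 0, so W_by = −ΔU = nCᵥ(T₁ − T₂).
Cᵥ = 5R/2 = 20.79 J/(mol·K).
W = (0.567)(20.79)(383 − 693) = -3653 J.

W ≈ -3.65 kJ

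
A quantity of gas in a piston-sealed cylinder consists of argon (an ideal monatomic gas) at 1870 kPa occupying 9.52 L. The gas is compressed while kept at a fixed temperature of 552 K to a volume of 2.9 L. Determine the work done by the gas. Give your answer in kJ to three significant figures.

W ≈ -21.2 kJ

Isothermal: W = nRT ln(V₂/V₁) = P₁V₁ ln(V₂/V₁).
P₁V₁ = (1870 kPa)(9.52 L) = 17802 J.
W = 17802 × ln(2.9/9.52) = 17802 × -1.189
W_by_gas = -21161 J.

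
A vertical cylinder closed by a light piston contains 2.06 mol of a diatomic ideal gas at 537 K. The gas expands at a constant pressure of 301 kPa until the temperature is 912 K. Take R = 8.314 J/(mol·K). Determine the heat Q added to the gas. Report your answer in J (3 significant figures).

Isobaric: W = nRΔT = (2.06)(8.314)(375) = 6423 J.
ΔU = nCᵥΔT with Cᵥ = 5R/2: ΔU = (2.06)(20.79)(375) = 16056 J.
Q = ΔU + W = 16056 + 6423 = 22479 J.

Q ≈ 22500 J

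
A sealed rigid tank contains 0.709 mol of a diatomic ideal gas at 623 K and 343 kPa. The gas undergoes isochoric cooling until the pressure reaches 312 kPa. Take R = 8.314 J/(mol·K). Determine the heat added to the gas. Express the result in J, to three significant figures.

Q ≈ -830 J

Constant volume ⇒ W = 0, so Q = ΔU = nCᵥΔT with Cᵥ = 5R/2 = 20.79 J/(mol·K).
At constant V, T₂/T₁ = P₂/P₁ ⇒ ΔT = T₁(P₂/P₁ − 1) = 623·(312/343 − 1) = -56.31 K.
ΔU = (0.709)(20.79)(-56.31) = -829.8 J.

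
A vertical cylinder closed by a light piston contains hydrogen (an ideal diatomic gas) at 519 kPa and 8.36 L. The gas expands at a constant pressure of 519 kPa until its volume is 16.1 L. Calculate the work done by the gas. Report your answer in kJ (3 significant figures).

W ≈ 4.02 kJ

Isobaric: W = P ΔV.
W = (519 kPa)(16.1 − 8.36 L) = (519)(7.74) = 4017 J.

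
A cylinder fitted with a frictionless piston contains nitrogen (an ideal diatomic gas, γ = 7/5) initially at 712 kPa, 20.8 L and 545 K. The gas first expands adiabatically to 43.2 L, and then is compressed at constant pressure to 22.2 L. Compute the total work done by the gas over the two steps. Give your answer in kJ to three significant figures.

Step 1 (adiabatic): W = (P₁V₁ − P₂V₂)/(γ−1) = (14810 − 11055)/0.4 = 9385 J.
After step 1: P = 255.9 kPa, V = 43.2 L, T = 406.8 K.
Step 2 (isobaric): W = PΔV = (255.9 kPa)(22.2 − 43.2 L) = -5374 J.
W_total = 9385 − 5374 = 4011 J.

W_total ≈ 4.01 kJ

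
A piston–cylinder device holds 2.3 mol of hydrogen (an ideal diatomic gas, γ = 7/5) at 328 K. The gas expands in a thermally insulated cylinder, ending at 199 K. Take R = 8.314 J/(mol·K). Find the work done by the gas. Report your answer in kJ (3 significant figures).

Adiabatic ⇒ Q = 0, so W_by = −ΔU = nCᵥ(T₁ − T₂).
Cᵥ = 5R/2 = 20.79 J/(mol·K).
W = (2.3)(20.79)(328 − 199) = 6167 J.

W ≈ 6.17 kJ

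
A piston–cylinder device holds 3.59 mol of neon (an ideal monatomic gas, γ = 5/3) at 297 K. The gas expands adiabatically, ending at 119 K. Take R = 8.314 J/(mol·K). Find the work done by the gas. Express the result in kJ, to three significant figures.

W ≈ 7.97 kJ

Adiabatic ⇒ Q = 0, so W_by = −ΔU = nCᵥ(T₁ − T₂).
Cᵥ = 3R/2 = 12.47 J/(mol·K).
W = (3.59)(12.47)(297 − 119) = 7969 J.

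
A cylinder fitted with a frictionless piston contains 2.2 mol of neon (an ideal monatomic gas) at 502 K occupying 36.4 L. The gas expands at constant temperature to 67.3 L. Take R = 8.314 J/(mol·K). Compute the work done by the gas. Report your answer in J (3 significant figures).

Isothermal: W = nRT ln(V₂/V₁).
W = (2.2)(8.314)(502) × ln(67.3/36.4)
  = 9182 × 0.6146
W_by_gas = 5643 J.

W ≈ 5640 J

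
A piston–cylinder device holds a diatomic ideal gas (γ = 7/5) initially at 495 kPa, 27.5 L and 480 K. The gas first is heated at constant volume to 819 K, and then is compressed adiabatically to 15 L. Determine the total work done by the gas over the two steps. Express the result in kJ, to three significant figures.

W_total ≈ -15.9 kJ

Step 1 (isochoric): W = 0 (constant volume).
After step 1: P = 844.6 kPa (V unchanged).
Step 2 (adiabatic): W = (P₁V₁ − P₂V₂)/(γ−1) = (23226 − 29599)/0.4 = -15932 J.
W_total = 0 − 15932 = -15932 J.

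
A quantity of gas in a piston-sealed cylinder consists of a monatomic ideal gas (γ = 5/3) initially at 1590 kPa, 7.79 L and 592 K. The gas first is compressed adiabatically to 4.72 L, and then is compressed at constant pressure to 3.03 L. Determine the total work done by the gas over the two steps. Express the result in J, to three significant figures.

W_total ≈ -13600 J

Step 1 (adiabatic): W = (P₁V₁ − P₂V₂)/(γ−1) = (12386 − 17298)/0.667 = -7368 J.
After step 1: P = 3665 kPa, V = 4.72 L, T = 826.8 K.
Step 2 (isobaric): W = PΔV = (3665 kPa)(3.03 − 4.72 L) = -6194 J.
W_total = -7368 − 6194 = -13562 J.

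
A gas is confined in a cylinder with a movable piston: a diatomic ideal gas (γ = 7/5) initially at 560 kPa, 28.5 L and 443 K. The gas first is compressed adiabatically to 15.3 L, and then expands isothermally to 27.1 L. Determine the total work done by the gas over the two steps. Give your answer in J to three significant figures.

Step 1 (adiabatic): W = (P₁V₁ − P₂V₂)/(γ−1) = (15960 − 20469)/0.4 = -11272 J.
After step 1: P = 1338 kPa, V = 15.3 L, T = 568.2 K.
Step 2 (isothermal): W = P₁V₁ ln(V₂/V₁) = (20469) ln(27.1/15.3) = 11702 J.
W_total = -11272 + 11702 = 429.5 J.

W_total ≈ 429 J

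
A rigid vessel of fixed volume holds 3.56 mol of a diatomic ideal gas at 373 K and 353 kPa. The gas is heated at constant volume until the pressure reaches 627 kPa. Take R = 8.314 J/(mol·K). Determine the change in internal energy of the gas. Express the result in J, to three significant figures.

Constant volume ⇒ W = 0, so Q = ΔU = nCᵥΔT with Cᵥ = 5R/2 = 20.79 J/(mol·K).
At constant V, T₂/T₁ = P₂/P₁ ⇒ ΔT = T₁(P₂/P₁ − 1) = 373·(627/353 − 1) = 289.5 K.
ΔU = (3.56)(20.79)(289.5) = 21423 J.

ΔU ≈ 21400 J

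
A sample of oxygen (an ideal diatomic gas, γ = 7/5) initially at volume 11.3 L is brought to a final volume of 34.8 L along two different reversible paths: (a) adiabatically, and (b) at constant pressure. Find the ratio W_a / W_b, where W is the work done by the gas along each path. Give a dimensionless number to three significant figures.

W_a / W_b ≈ 0.436

Path (a) adiabatic: W = P₁V₁(1 − (V₁/V₂)^(γ−1))/(γ−1) → W_a/(P₁V₁) = 0.9058.
Path (b) isobaric: W = P₁(V₂ − V₁) → W_b/(P₁V₁) = 2.08.
W_a / W_b = 0.9058 / 2.08 = 0.4356.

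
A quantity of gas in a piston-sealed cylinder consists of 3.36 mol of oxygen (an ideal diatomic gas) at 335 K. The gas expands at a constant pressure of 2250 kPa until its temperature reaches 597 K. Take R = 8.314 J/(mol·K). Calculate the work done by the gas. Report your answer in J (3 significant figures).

W ≈ 7320 J

Isobaric: W = P ΔV = nR ΔT.
W = (3.36)(8.314)(597 − 335) = 7319 J.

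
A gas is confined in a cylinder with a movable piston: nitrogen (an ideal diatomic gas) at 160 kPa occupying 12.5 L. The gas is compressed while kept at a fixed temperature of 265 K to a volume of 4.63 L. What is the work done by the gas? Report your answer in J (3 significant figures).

W ≈ -1990 J

Isothermal: W = nRT ln(V₂/V₁) = P₁V₁ ln(V₂/V₁).
P₁V₁ = (160 kPa)(12.5 L) = 2000 J.
W = 2000 × ln(4.63/12.5) = 2000 × -0.9932
W_by_gas = -1986 J.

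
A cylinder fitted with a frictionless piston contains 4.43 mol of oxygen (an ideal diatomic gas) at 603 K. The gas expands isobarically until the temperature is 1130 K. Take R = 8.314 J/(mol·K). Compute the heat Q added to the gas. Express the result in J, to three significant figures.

Q ≈ 67900 J

Isobaric: W = nRΔT = (4.43)(8.314)(527) = 19410 J.
ΔU = nCᵥΔT with Cᵥ = 5R/2: ΔU = (4.43)(20.79)(527) = 48525 J.
Q = ΔU + W = 48525 + 19410 = 67935 J.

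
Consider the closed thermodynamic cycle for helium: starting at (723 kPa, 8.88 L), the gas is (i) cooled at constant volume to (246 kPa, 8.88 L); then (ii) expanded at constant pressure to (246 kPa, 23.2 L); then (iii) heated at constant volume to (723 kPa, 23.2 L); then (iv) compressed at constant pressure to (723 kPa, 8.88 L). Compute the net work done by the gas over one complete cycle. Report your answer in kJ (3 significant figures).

W_net ≈ -6.83 kJ

Constant-volume legs do no work.
W(ii) = (246)(23.2 − 8.88) = 3523 J; W(iv) = (723)(8.88 − 23.2) = -10353 J.
W_net = 3523 − 10353 = -6831 J (the counter-clockwise enclosed area).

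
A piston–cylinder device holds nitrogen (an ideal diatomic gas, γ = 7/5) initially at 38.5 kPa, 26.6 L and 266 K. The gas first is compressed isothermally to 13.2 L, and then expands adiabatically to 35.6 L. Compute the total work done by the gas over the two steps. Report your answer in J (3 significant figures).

W_total ≈ 121 J

Step 1 (isothermal): W = P₁V₁ ln(V₂/V₁) = (1024) ln(13.2/26.6) = -717.6 J.
After step 1: P = 77.58 kPa, V = 13.2 L, T = 266 K.
Step 2 (adiabatic): W = (P₁V₁ − P₂V₂)/(γ−1) = (1024 − 688.6)/0.4 = 838.7 J.
W_total = -717.6 + 838.7 = 121.1 J.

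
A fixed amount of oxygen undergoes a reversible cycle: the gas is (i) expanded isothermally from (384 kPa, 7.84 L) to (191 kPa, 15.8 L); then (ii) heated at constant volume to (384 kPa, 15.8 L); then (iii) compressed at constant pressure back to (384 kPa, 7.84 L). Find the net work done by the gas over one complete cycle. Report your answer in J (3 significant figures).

W_net ≈ -947 J

Leg (i): W = PᵢVᵢ ln(V_f/Vᵢ) = (3011) ln(15.8/7.84) = 2110 J.
Leg (ii): W = 0.
Leg (iii): W = PΔV = (384)(7.84 − 15.8) = -3057 J.
W_net = 2110 − 3057 = -946.9 J.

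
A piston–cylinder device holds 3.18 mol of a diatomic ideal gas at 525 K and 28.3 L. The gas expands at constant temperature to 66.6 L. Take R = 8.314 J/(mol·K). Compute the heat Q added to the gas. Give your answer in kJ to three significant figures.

Isothermal ⇒ ΔU = 0, so Q = W = nRT ln(V₂/V₁).
Q = (3.18)(8.314)(525) ln(66.6/28.3) = 13880 × 0.8558 = 11879 J.

Q ≈ 11.9 kJ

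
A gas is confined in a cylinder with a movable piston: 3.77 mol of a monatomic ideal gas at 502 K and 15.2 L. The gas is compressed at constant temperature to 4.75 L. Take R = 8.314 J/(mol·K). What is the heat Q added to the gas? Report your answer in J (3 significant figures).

Isothermal ⇒ ΔU = 0, so Q = W = nRT ln(V₂/V₁).
Q = (3.77)(8.314)(502) ln(4.75/15.2) = 15735 × -1.163 = -18302 J.

Q ≈ -18300 J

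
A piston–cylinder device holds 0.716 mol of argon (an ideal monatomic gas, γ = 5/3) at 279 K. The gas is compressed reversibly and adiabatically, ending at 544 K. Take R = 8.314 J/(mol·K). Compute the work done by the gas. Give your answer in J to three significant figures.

W ≈ -2370 J

Adiabatic ⇒ Q = 0, so W_by = −ΔU = nCᵥ(T₁ − T₂).
Cᵥ = 3R/2 = 12.47 J/(mol·K).
W = (0.716)(12.47)(279 − 544) = -2366 J.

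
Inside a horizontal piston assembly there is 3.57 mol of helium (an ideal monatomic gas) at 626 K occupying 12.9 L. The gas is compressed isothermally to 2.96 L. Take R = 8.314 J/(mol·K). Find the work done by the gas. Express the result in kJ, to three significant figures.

W ≈ -27.4 kJ

Isothermal: W = nRT ln(V₂/V₁).
W = (3.57)(8.314)(626) × ln(2.96/12.9)
  = 18580 × -1.472
W_by_gas = -27351 J.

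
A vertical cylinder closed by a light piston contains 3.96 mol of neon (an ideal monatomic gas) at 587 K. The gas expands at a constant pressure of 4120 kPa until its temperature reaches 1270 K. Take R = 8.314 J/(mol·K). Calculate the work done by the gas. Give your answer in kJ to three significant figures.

W ≈ 22.5 kJ

Isobaric: W = P ΔV = nR ΔT.
W = (3.96)(8.314)(1270 − 587) = 22487 J.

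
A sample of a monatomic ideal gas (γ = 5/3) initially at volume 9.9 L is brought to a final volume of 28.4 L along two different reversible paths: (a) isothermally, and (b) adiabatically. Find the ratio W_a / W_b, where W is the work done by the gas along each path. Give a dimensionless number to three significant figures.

W_a / W_b ≈ 1.39

Path (a) isothermal: W = P₁V₁ ln(V₂/V₁) → W_a/(P₁V₁) = 1.054.
Path (b) adiabatic: W = P₁V₁(1 − (V₁/V₂)^(γ−1))/(γ−1) → W_b/(P₁V₁) = 0.757.
W_a / W_b = 1.054 / 0.757 = 1.392.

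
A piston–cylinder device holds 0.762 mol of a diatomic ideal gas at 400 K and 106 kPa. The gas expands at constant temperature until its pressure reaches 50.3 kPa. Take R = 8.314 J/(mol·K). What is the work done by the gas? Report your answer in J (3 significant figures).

W ≈ 1890 J

Isothermal process: W = nRT ln(V₂/V₁) = nRT ln(P₁/P₂).
W = (0.762)(8.314)(400) × ln(106/50.3)
  = 2534 × ln(2.107) = 2534 × 0.7454
W_by_gas = 1889 J.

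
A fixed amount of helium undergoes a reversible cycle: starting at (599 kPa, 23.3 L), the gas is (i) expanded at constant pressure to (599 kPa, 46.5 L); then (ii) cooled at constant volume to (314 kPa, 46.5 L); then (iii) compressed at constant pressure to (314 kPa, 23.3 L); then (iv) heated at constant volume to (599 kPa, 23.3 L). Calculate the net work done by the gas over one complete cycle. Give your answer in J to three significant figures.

W_net ≈ 6610 J

Constant-volume legs do no work.
W(i) = (599)(46.5 − 23.3) = 13897 J; W(iii) = (314)(23.3 − 46.5) = -7285 J.
W_net = 13897 − 7285 = 6612 J (the clockwise enclosed area).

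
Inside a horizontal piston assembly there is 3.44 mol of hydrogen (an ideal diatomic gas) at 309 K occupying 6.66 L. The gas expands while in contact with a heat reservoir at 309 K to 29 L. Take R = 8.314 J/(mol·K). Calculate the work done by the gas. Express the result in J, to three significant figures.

W ≈ 13000 J

Isothermal: W = nRT ln(V₂/V₁).
W = (3.44)(8.314)(309) × ln(29/6.66)
  = 8837 × 1.471
W_by_gas = 13001 J.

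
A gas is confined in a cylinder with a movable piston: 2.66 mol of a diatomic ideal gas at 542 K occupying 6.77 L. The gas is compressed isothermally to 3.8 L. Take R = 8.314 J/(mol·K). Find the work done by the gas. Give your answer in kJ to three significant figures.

W ≈ -6.92 kJ

Isothermal: W = nRT ln(V₂/V₁).
W = (2.66)(8.314)(542) × ln(3.8/6.77)
  = 11986 × -0.5775
W_by_gas = -6922 J.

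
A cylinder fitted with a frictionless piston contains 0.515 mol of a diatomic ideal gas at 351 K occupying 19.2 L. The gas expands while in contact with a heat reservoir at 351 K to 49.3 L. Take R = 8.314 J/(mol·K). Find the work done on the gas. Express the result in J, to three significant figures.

W ≈ -1420 J

Isothermal: W = nRT ln(V₂/V₁).
W = (0.515)(8.314)(351) × ln(49.3/19.2)
  = 1503 × 0.943
W_by_gas = 1417 J; work on gas = −W_by = -1417 J.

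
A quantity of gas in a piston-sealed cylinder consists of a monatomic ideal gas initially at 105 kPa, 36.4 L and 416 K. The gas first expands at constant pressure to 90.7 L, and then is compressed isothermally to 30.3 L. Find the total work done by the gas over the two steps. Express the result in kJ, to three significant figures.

W_total ≈ -4.74 kJ

Step 1 (isobaric): W = PΔV = (105 kPa)(90.7 − 36.4 L) = 5702 J.
After step 1: P = 105 kPa, V = 90.7 L, T = 1037 K.
Step 2 (isothermal): W = P₁V₁ ln(V₂/V₁) = (9524) ln(30.3/90.7) = -10442 J.
W_total = 5702 − 10442 = -4740 J.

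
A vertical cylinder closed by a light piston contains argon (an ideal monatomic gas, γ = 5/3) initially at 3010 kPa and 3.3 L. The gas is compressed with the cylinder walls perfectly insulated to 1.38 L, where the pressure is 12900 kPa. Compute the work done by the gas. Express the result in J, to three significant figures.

W ≈ -11800 J

Adiabatic: W = (P₁V₁ − P₂V₂)/(γ − 1) with γ = 5/3.
P₁V₁ = 9933 J, P₂V₂ = 17802 J.
W = (9933 − 17802) / 0.6667 = -11803 J.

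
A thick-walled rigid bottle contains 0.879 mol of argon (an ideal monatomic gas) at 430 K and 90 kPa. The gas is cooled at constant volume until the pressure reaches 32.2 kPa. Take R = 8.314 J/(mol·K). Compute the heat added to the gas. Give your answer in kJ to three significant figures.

Q ≈ -3.03 kJ

Constant volume ⇒ W = 0, so Q = ΔU = nCᵥΔT with Cᵥ = 3R/2 = 12.47 J/(mol·K).
At constant V, T₂/T₁ = P₂/P₁ ⇒ ΔT = T₁(P₂/P₁ − 1) = 430·(32.2/90 − 1) = -276.2 K.
ΔU = (0.879)(12.47)(-276.2) = -3027 J.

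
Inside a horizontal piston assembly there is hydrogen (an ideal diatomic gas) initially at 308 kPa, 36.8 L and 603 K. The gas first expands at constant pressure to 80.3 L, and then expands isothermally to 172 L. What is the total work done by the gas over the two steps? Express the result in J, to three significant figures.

Step 1 (isobaric): W = PΔV = (308 kPa)(80.3 − 36.8 L) = 13398 J.
After step 1: P = 308 kPa, V = 80.3 L, T = 1316 K.
Step 2 (isothermal): W = P₁V₁ ln(V₂/V₁) = (24732) ln(172/80.3) = 18839 J.
W_total = 13398 + 18839 = 32237 J.

W_total ≈ 32200 J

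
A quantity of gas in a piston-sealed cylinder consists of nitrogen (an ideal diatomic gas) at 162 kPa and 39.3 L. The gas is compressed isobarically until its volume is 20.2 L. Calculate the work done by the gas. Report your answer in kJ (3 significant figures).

W ≈ -3.09 kJ

Isobaric: W = P ΔV.
W = (162 kPa)(20.2 − 39.3 L) = (162)(-19.1) = -3094 J.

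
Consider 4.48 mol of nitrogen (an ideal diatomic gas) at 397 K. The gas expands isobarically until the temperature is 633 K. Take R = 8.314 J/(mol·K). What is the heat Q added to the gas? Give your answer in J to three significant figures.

Q ≈ 30800 J

Isobaric: W = nRΔT = (4.48)(8.314)(236) = 8790 J.
ΔU = nCᵥΔT with Cᵥ = 5R/2: ΔU = (4.48)(20.79)(236) = 21976 J.
Q = ΔU + W = 21976 + 8790 = 30766 J.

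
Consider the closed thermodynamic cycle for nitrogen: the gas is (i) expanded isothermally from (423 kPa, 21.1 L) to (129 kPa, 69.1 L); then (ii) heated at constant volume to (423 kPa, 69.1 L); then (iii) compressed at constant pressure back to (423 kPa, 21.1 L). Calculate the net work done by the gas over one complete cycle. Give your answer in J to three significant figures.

Leg (i): W = PᵢVᵢ ln(V_f/Vᵢ) = (8925) ln(69.1/21.1) = 10588 J.
Leg (ii): W = 0.
Leg (iii): W = PΔV = (423)(21.1 − 69.1) = -20304 J.
W_net = 10588 − 20304 = -9716 J.

W_net ≈ -9720 J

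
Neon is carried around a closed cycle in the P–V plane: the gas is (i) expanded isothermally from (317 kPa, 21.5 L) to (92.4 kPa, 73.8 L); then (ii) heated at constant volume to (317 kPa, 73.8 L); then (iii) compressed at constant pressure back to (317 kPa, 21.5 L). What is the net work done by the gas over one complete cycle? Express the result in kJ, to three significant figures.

Leg (i): W = PᵢVᵢ ln(V_f/Vᵢ) = (6816) ln(73.8/21.5) = 8406 J.
Leg (ii): W = 0.
Leg (iii): W = PΔV = (317)(21.5 − 73.8) = -16579 J.
W_net = 8406 − 16579 = -8174 J.

W_net ≈ -8.17 kJ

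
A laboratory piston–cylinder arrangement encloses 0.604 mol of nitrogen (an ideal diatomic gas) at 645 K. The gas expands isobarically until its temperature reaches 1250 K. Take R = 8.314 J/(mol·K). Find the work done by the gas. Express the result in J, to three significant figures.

Isobaric: W = P ΔV = nR ΔT.
W = (0.604)(8.314)(1250 − 645) = 3038 J.

W ≈ 3040 J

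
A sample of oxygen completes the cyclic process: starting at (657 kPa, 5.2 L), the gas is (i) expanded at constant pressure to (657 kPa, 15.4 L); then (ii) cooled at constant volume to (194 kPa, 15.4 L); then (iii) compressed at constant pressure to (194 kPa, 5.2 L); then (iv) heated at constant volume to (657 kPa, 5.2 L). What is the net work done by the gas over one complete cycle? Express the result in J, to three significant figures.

W_net ≈ 4720 J

Constant-volume legs do no work.
W(i) = (657)(15.4 − 5.2) = 6701 J; W(iii) = (194)(5.2 − 15.4) = -1979 J.
W_net = 6701 − 1979 = 4723 J (the clockwise enclosed area).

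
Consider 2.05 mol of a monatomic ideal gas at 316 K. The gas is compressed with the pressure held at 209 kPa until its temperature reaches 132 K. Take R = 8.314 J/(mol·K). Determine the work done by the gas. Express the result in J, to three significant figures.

Isobaric: W = P ΔV = nR ΔT.
W = (2.05)(8.314)(132 − 316) = -3136 J.

W ≈ -3140 J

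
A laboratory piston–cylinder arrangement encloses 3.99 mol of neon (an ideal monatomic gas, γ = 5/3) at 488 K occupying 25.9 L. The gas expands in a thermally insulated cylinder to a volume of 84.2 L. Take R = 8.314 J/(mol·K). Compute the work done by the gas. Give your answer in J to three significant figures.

W ≈ 13200 J

Adiabatic: TV^(γ−1) = const with γ = 5/3.
T₂ = T₁ (V₁/V₂)^(γ−1) = 488 × (25.9/84.2)^0.667 = 488 × 0.4557 = 222.4 K.
W_by = nCᵥ(T₁ − T₂) = (3.99)(12.47)(488 − 222.4) = 13218 J.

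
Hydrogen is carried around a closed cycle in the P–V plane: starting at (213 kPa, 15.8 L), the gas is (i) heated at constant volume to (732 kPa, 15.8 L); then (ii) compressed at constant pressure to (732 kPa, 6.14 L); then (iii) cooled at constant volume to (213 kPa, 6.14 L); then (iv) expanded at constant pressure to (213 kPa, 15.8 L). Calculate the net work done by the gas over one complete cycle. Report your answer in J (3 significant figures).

Constant-volume legs do no work.
W(ii) = (732)(6.14 − 15.8) = -7071 J; W(iv) = (213)(15.8 − 6.14) = 2058 J.
W_net = -7071 + 2058 = -5014 J (the counter-clockwise enclosed area).

W_net ≈ -5010 J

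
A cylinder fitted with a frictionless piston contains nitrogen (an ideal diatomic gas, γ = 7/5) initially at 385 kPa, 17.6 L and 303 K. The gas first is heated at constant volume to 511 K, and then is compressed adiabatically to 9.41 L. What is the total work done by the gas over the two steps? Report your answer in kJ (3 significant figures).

W_total ≈ -8.13 kJ

Step 1 (isochoric): W = 0 (constant volume).
After step 1: P = 649.3 kPa (V unchanged).
Step 2 (adiabatic): W = (P₁V₁ − P₂V₂)/(γ−1) = (11428 − 14680)/0.4 = -8131 J.
W_total = 0 − 8131 = -8131 J.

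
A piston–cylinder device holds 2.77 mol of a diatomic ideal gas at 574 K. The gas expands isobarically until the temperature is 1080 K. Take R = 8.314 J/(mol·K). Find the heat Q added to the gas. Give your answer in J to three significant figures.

Isobaric: W = nRΔT = (2.77)(8.314)(506) = 11653 J.
ΔU = nCᵥΔT with Cᵥ = 5R/2: ΔU = (2.77)(20.79)(506) = 29133 J.
Q = ΔU + W = 29133 + 11653 = 40786 J.

Q ≈ 40800 J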